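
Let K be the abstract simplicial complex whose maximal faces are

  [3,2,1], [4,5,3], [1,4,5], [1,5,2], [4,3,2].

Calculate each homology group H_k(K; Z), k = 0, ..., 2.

We work with the vertex ordering 1 < 2 < 3 < 4 < 5. The simplices of K, each written with vertices in increasing order, are:

  0-simplices (5): [1], [2], [3], [4], [5]
  1-simplices (10): [1,2], [1,3], [1,4], [1,5], [2,3], [2,4], [2,5], [3,4], [3,5], [4,5]
  2-simplices (5): [1,2,3], [1,2,5], [1,4,5], [2,3,4], [3,4,5]

giving chain groups C_0 ≅ Z^5, C_1 ≅ Z^10, C_2 ≅ Z^5.

Boundary ∂_1: C_1 → C_0 sends each edge [p,q] (with p < q) to q − p.
As a 5×10 matrix over Z this has rank 4, with invariant factors (1,1,1,1).

Boundary ∂_2: C_2 → C_1 sends each 2-simplex [p,q,r] to [q,r] − [p,r] + [p,q]. For instance
  ∂[1,2,3] = [2,3] − [1,3] + [1,2],
  ∂[2,3,4] = [3,4] − [2,4] + [2,3].
The 10×5 boundary matrix has rank 5 and Smith normal form diag(1,1,1,1,1).

From H_k ≅ ker(∂_k) / im(∂_{k+1}) we obtain:

  H_0: rank C_0 − rank ∂_1 = 5 − 4 = 1, and the invariant factors of ∂_1 are all 1, so H_0 ≅ Z.
  H_1: rank ker ∂_1 − rank ∂_2 = (10 − 4) − 5 = 1, and the invariant factors of ∂_2 are all 1, so H_1 ≅ Z.
  H_2: rank ker ∂_2 − rank ∂_3 = (5 − 5) − 0 = 0, and there is no ∂_3, so H_2 ≅ 0.

As a check, the Euler characteristic is 5 − 10 + 5 = 0, which agrees with 1 − 1 + 0 = 0.

H_0 = Z,  H_1 = Z,  H_2 = 0.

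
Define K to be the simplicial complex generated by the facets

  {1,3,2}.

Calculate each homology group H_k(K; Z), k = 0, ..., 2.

H_0 = Z,  H_1 = 0,  H_2 = 0.

K has 3 vertices, 3 edges, 1 triangle.
rank ∂_0 = 0, rank ∂_1 = 2 ⇒ b_0 = 3 − 0 − 2 = 1; all invariant factors of ∂_1 are 1 so no torsion. So H_0 ≅ Z.
rank ∂_1 = 2, rank ∂_2 = 1 ⇒ b_1 = 3 − 2 − 1 = 0; all invariant factors of ∂_2 are 1 so no torsion. So H_1 ≅ 0.
rank ∂_2 = 1, rank ∂_3 = 0 ⇒ b_2 = 1 − 1 − 0 = 0. So H_2 ≅ 0.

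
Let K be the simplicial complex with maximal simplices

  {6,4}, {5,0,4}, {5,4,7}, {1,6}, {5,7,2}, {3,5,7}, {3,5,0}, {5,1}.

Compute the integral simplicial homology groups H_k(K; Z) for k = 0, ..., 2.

Take the total order 0 < 1 < 2 < 3 < 4 < 5 < 6 < 7 on the vertex set. Then K (dimension 2) consists of the simplices:

  0-simplices (8): [0], [1], [2], [3], [4], [5], [6], [7]
  1-simplices (13): [0,3], [0,4], [0,5], [1,5], [1,6], [2,5], [2,7], [3,5], [3,7], [4,5], [4,6], [4,7], [5,7]
  2-simplices (5): [0,3,5], [0,4,5], [2,5,7], [3,5,7], [4,5,7]

giving chain groups C_0 ≅ Z^8, C_1 ≅ Z^13, C_2 ≅ Z^5.

∂_1: C_1 → C_0 is given by ∂[p,q] = [q] − [p].
As a 8×13 matrix over Z this has rank 7, with invariant factors (1,1,1,1,1,1,1).

The boundary map ∂_2: C_2 → C_1 acts by ∂[p,q,r] = [q,r] − [p,r] + [p,q]. For instance
  ∂[2,5,7] = [5,7] − [2,7] + [2,5],
  ∂[4,5,7] = [5,7] − [4,7] + [4,5].
The 13×5 boundary matrix has rank 5 and Smith normal form diag(1,1,1,1,1).

Now H_k = ker ∂_k / im ∂_{k+1}, so:

  H_0: rank C_0 − rank ∂_1 = 8 − 7 = 1, and the invariant factors of ∂_1 are all 1, so H_0 = Z.
  H_1: rank ker ∂_1 − rank ∂_2 = (13 − 7) − 5 = 1, and the invariant factors of ∂_2 are all 1, so H_1 = Z.
  H_2: rank ker ∂_2 − rank ∂_3 = (5 − 5) − 0 = 0, and there is no ∂_3, so H_2 = 0.

H_0 ≅ Z,  H_1 ≅ Z,  H_2 = 0.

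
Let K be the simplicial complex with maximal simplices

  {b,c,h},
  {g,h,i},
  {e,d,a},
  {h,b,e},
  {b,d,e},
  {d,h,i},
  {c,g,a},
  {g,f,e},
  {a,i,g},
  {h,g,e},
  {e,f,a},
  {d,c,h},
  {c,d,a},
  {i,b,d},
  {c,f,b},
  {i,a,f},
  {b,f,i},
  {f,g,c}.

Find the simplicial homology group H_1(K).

Order the vertices as a < b < c < d < e < f < g < h < i. Listing each simplex with vertices in this order, K has dimension 2 with simplices:

  0-simplices (9): a, b, c, d, e, f, g, h, i
  1-simplices (27): ac, ad, ae, af, ag, ai, bc, bd, be, bf, bh, bi, cd, cf, cg, ch, de, dh, di, ef, eg, eh, fg, fi, gh, gi, hi
  2-simplices (18): acd, acg, ade, aef, afi, agi, bcf, bch, bde, bdi, beh, bfi, cdh, cfg, dhi, efg, egh, ghi

giving chain groups C_0 ≅ Z^9, C_1 ≅ Z^27, C_2 ≅ Z^18.

Boundary ∂_1: C_1 → C_0 sends each edge [p,q] (with p < q) to q − p. For instance
  ∂ai = i − a.
The 9×27 boundary matrix has rank 8 and Smith normal form diag(1,1,1,1,1,1,1,1).

Boundary ∂_2: C_2 → C_1 acts by ∂[p,q,r] = [q,r] − [p,r] + [p,q]. For instance
  ∂efg = fg − eg + ef,
  ∂cfg = fg − cg + cf.
The resulting 27×18 matrix has rank 18, and its Smith normal form has invariant factors (1,1,1,1,1,1,1,1,1,1,1,1,1,1,1,1,1,2).

Reading off H_k = ker ∂_k / im ∂_{k+1}:

  H_1: rank ker ∂_1 − rank ∂_2 = (27 − 8) − 18 = 1, and ∂_2 has invariant factor 2 > 1, so H_1 = Z ⊕ Z/2Z.

(K is a triangulation of the Klein bottle.)

H_1 ≅ Z ⊕ Z/2Z.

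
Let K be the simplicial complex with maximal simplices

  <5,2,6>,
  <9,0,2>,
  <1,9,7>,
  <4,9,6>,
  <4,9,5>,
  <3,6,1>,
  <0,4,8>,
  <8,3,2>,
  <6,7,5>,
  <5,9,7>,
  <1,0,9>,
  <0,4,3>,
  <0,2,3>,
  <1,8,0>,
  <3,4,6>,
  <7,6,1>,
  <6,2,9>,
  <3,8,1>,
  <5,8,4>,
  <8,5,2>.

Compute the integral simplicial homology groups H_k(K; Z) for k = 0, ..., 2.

H_0 = Z,  H_1 = Z ⊕ Z_2,  H_2 = 0.

Fix the vertex order 0 < 1 < 2 < 3 < 4 < 5 < 6 < 7 < 8 < 9 and write every simplex with vertices in increasing order. Then dim K = 2 and the simplices of K are:

  0-simplices (10): [0], [1], [2], [3], [4], [5], [6], [7], [8], [9]
  1-simplices (30): (30 of them)
  2-simplices (20): (20 of them)

so the chain groups are C_0 ≅ Z^10, C_1 ≅ Z^30, C_2 ≅ Z^20.

∂_1: C_1 → C_0 is given by ∂[p,q] = [q] − [p]. For instance
  ∂[4,5] = [5] − [4].
The 10×30 boundary matrix has rank 9 and Smith normal form diag(1,1,1,1,1,1,1,1,1).

Boundary ∂_2: C_2 → C_1 acts by ∂[p,q,r] = [q,r] − [p,r] + [p,q]. For instance
  ∂[2,5,6] = [5,6] − [2,6] + [2,5],
  ∂[0,3,4] = [3,4] − [0,4] + [0,3].
This gives a 30×20 integer matrix of rank 20; reducing to Smith normal form yields diagonal entries (1,1,1,1,1,1,1,1,1,1,1,1,1,1,1,1,1,1,1,2).

Now H_k = ker ∂_k / im ∂_{k+1}, so:

  H_0: rank C_0 − rank ∂_1 = 10 − 9 = 1, and the invariant factors of ∂_1 are all 1, so H_0 ≅ Z.
  H_1: rank ker ∂_1 − rank ∂_2 = (30 − 9) − 20 = 1, and ∂_2 has invariant factor 2 > 1, so H_1 ≅ Z ⊕ Z_2.
  H_2: rank ker ∂_2 − rank ∂_3 = (20 − 20) − 0 = 0, and there is no ∂_3, so H_2 ≅ 0.

As a check, the Euler characteristic is 10 − 30 + 20 = 0, which agrees with 1 − 1 + 0 = 0.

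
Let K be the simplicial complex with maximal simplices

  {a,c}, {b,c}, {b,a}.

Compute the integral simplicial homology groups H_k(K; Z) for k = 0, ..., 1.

We work with the vertex ordering a < b < c. The simplices of K, each written with vertices in increasing order, are:

  0-simplices (3): a, b, c
  1-simplices (3): ab, ac, bc

giving chain groups C_0 ≅ Z^3, C_1 ≅ Z^3.

Boundary ∂_1: C_1 → C_0 maps an edge to its endpoints' difference, ∂[p,q] = q − p.
As a 3×3 matrix over Z this has rank 2, with invariant factors (1,1).

Now H_k = ker ∂_k / im ∂_{k+1}, so:

  H_0: rank C_0 − rank ∂_1 = 3 − 2 = 1, and the invariant factors of ∂_1 are all 1, so H_0 ≅ Z.
  H_1: rank ker ∂_1 − rank ∂_2 = (3 − 2) − 0 = 1, and there is no ∂_2, so H_1 ≅ Z.

As a check, the Euler characteristic is 3 − 3 = 0, which agrees with 1 − 1 = 0.
(K is a triangulation of the circle S^1.)

H_0 = Z,  H_1 = Z.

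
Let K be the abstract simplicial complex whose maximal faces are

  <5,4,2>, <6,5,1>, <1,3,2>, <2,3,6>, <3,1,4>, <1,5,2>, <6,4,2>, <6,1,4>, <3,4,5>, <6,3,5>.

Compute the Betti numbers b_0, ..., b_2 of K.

K has 6 vertices, 15 edges, 10 triangles.
rank ∂_0 = 0, rank ∂_1 = 5 ⇒ b_0 = 6 − 0 − 5 = 1; all invariant factors of ∂_1 are 1 so no torsion. So H_0 = Z.
rank ∂_1 = 5, rank ∂_2 = 10 ⇒ b_1 = 15 − 5 − 10 = 0; ∂_2 has invariant factor(s) [2] giving torsion. So H_1 = Z/2Z.
rank ∂_2 = 10, rank ∂_3 = 0 ⇒ b_2 = 10 − 10 − 0 = 0. So H_2 = 0.

b_0 = 1, b_1 = 0, b_2 = 0.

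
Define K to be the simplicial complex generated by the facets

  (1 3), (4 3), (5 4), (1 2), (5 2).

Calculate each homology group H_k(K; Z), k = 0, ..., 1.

H_0 = Z,  H_1 = Z.

Order the vertices as 1 < 2 < 3 < 4 < 5. Listing each simplex with vertices in this order, K has dimension 1 with simplices:

  0-simplices (5): [1], [2], [3], [4], [5]
  1-simplices (5): [1,2], [1,3], [2,5], [3,4], [4,5]

so the chain groups are C_0 ≅ Z^5, C_1 ≅ Z^5.

∂_1: C_1 → C_0 sends each edge [p,q] (with p < q) to q − p. For instance
  ∂[1,2] = [2] − [1].
The resulting 5×5 matrix has rank 4, and its Smith normal form has invariant factors (1,1,1,1).

From H_k ≅ ker(∂_k) / im(∂_{k+1}) we obtain:

  H_0: rank C_0 − rank ∂_1 = 5 − 4 = 1, and the invariant factors of ∂_1 are all 1, so H_0 = Z.
  H_1: rank ker ∂_1 − rank ∂_2 = (5 − 4) − 0 = 1, and there is no ∂_2, so H_1 = Z.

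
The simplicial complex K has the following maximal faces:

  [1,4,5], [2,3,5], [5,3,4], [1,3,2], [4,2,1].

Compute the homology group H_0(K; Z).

H_0 = Z.

Fix the vertex order 1 < 2 < 3 < 4 < 5 and write every simplex with vertices in increasing order. Then dim K = 2 and the simplices of K are:

  0-simplices (5): [1], [2], [3], [4], [5]
  1-simplices (10): [1,2], [1,3], [1,4], [1,5], [2,3], [2,4], [2,5], [3,4], [3,5], [4,5]
  2-simplices (5): [1,2,3], [1,2,4], [1,4,5], [2,3,5], [3,4,5]

Hence C_0 ≅ Z^5, C_1 ≅ Z^10, C_2 ≅ Z^5.

The boundary map ∂_1: C_1 → C_0 is given by ∂[p,q] = [q] − [p]. For instance
  ∂[4,5] = [5] − [4].
As a 5×10 matrix over Z this has rank 4, with invariant factors (1,1,1,1).

Boundary ∂_2: C_2 → C_1 sends each 2-simplex [p,q,r] to [q,r] − [p,r] + [p,q]. For instance
  ∂[1,2,3] = [2,3] − [1,3] + [1,2],
  ∂[3,4,5] = [4,5] − [3,5] + [3,4].
The 10×5 boundary matrix has rank 5 and Smith normal form diag(1,1,1,1,1).

Computing H_k = (kernel of ∂_k) / (image of ∂_{k+1}):

  H_0: rank C_0 − rank ∂_1 = 5 − 4 = 1, and the invariant factors of ∂_1 are all 1, so H_0 ≅ Z.

(K is a triangulation of the Möbius band.)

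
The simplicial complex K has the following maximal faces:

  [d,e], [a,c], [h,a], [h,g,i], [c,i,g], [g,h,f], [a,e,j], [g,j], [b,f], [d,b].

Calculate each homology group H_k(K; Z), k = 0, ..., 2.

H_0 ≅ Z,  H_1 ≅ Z^3,  H_2 = 0.

We work with the vertex ordering a < b < c < d < e < f < g < h < i < j. The simplices of K, each written with vertices in increasing order, are:

  0-simplices (10): a, b, c, d, e, f, g, h, i, j
  1-simplices (16): ac, ae, ah, aj, bd, bf, cg, ci, de, ej, fg, fh, gh, gi, gj, hi
  2-simplices (4): aej, cgi, fgh, ghi

giving chain groups C_0 ≅ Z^10, C_1 ≅ Z^16, C_2 ≅ Z^4.

∂_1: C_1 → C_0 is given by ∂[p,q] = [q] − [p].
This gives a 10×16 integer matrix of rank 9; reducing to Smith normal form yields diagonal entries (1,1,1,1,1,1,1,1,1).

The boundary map ∂_2: C_2 → C_1 acts by ∂[p,q,r] = [q,r] − [p,r] + [p,q]. For instance
  ∂fgh = gh − fh + fg,
  ∂aej = ej − aj + ae.
As a 16×4 matrix over Z this has rank 4, with invariant factors (1,1,1,1).

Computing H_k = (kernel of ∂_k) / (image of ∂_{k+1}):

  H_0: rank C_0 − rank ∂_1 = 10 − 9 = 1, and the invariant factors of ∂_1 are all 1, so H_0 ≅ Z.
  H_1: rank ker ∂_1 − rank ∂_2 = (16 − 9) − 4 = 3, and the invariant factors of ∂_2 are all 1, so H_1 ≅ Z^3.
  H_2: rank ker ∂_2 − rank ∂_3 = (4 − 4) − 0 = 0, and there is no ∂_3, so H_2 ≅ 0.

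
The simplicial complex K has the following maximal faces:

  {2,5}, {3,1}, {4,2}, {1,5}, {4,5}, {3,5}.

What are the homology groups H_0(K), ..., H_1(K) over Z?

H_0 ≅ Z,  H_1 ≅ Z^2.

Take the total order 1 < 2 < 3 < 4 < 5 on the vertex set. Then K (dimension 1) consists of the simplices:

  0-simplices (5): [1], [2], [3], [4], [5]
  1-simplices (6): [1,3], [1,5], [2,4], [2,5], [3,5], [4,5]

so the chain groups are C_0 ≅ Z^5, C_1 ≅ Z^6.

Boundary ∂_1: C_1 → C_0 is given by ∂[p,q] = [q] − [p]. For instance
  ∂[2,4] = [4] − [2].
The resulting 5×6 matrix has rank 4, and its Smith normal form has invariant factors (1,1,1,1).

Reading off H_k = ker ∂_k / im ∂_{k+1}:

  H_0: rank C_0 − rank ∂_1 = 5 − 4 = 1, and the invariant factors of ∂_1 are all 1, so H_0 ≅ Z.
  H_1: rank ker ∂_1 − rank ∂_2 = (6 − 4) − 0 = 2, and there is no ∂_2, so H_1 ≅ Z^2.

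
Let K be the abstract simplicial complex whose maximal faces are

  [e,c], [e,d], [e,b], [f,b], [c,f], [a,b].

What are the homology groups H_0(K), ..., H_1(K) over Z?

Order the vertices as a < b < c < d < e < f. Listing each simplex with vertices in this order, K has dimension 1 with simplices:

  0-simplices (6): a, b, c, d, e, f
  1-simplices (6): ab, be, bf, ce, cf, de

giving chain groups C_0 ≅ Z^6, C_1 ≅ Z^6.

The boundary map ∂_1: C_1 → C_0 maps an edge to its endpoints' difference, ∂[p,q] = q − p.
As a 6×6 matrix over Z this has rank 5, with invariant factors (1,1,1,1,1).

Computing H_k = (kernel of ∂_k) / (image of ∂_{k+1}):

  H_0: rank C_0 − rank ∂_1 = 6 − 5 = 1, and the invariant factors of ∂_1 are all 1, so H_0 = Z.
  H_1: rank ker ∂_1 − rank ∂_2 = (6 − 5) − 0 = 1, and there is no ∂_2, so H_1 = Z.

H_0 ≅ Z,  H_1 ≅ Z.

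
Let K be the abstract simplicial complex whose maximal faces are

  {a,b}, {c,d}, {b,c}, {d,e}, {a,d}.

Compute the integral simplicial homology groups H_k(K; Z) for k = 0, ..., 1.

Order the vertices as a < b < c < d < e. Listing each simplex with vertices in this order, K has dimension 1 with simplices:

  0-simplices (5): a, b, c, d, e
  1-simplices (5): ab, ad, bc, cd, de

so the chain groups are C_0 ≅ Z^5, C_1 ≅ Z^5.

∂_1: C_1 → C_0 maps an edge to its endpoints' difference, ∂[p,q] = q − p. For instance
  ∂cd = d − c.
This gives a 5×5 integer matrix of rank 4; reducing to Smith normal form yields diagonal entries (1,1,1,1).

Computing H_k = (kernel of ∂_k) / (image of ∂_{k+1}):

  H_0: rank C_0 − rank ∂_1 = 5 − 4 = 1, and the invariant factors of ∂_1 are all 1, so H_0 ≅ Z.
  H_1: rank ker ∂_1 − rank ∂_2 = (5 − 4) − 0 = 1, and there is no ∂_2, so H_1 ≅ Z.

H_0 ≅ Z,  H_1 ≅ Z.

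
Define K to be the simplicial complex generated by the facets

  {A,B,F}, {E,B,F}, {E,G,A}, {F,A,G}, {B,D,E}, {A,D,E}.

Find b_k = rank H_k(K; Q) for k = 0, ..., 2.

b_0 = 1, b_1 = 1, b_2 = 0.

K has 6 vertices, 12 edges, 6 triangles.
rank ∂_0 = 0, rank ∂_1 = 5 ⇒ b_0 = 6 − 0 − 5 = 1; all invariant factors of ∂_1 are 1 so no torsion. So H_0 = Z.
rank ∂_1 = 5, rank ∂_2 = 6 ⇒ b_1 = 12 − 5 − 6 = 1; all invariant factors of ∂_2 are 1 so no torsion. So H_1 = Z.
rank ∂_2 = 6, rank ∂_3 = 0 ⇒ b_2 = 6 − 6 − 0 = 0. So H_2 = 0.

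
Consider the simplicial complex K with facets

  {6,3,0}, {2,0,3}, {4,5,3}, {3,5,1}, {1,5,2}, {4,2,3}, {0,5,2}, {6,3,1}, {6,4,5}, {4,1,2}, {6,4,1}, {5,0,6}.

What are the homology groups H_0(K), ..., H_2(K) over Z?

H_0 ≅ Z,  H_1 ≅ Z/2,  H_2 = 0.

Take the total order 0 < 1 < 2 < 3 < 4 < 5 < 6 on the vertex set. Then K (dimension 2) consists of the simplices:

  0-simplices (7): [0], [1], [2], [3], [4], [5], [6]
  1-simplices (18): [0,2], [0,3], [0,5], [0,6], [1,2], [1,3], [1,4], [1,5], [1,6], [2,3], [2,4], [2,5], [3,4], [3,5], [3,6], [4,5], [4,6], [5,6]
  2-simplices (12): [0,2,3], [0,2,5], [0,3,6], [0,5,6], [1,2,4], [1,2,5], [1,3,5], [1,3,6], [1,4,6], [2,3,4], [3,4,5], [4,5,6]

so the chain groups are C_0 ≅ Z^7, C_1 ≅ Z^18, C_2 ≅ Z^12.

The boundary map ∂_1: C_1 → C_0 maps an edge to its endpoints' difference, ∂[p,q] = q − p. For instance
  ∂[0,6] = [6] − [0].
This gives a 7×18 integer matrix of rank 6; reducing to Smith normal form yields diagonal entries (1,1,1,1,1,1).

Boundary ∂_2: C_2 → C_1 sends each 2-simplex [p,q,r] to [q,r] − [p,r] + [p,q]. For instance
  ∂[1,3,6] = [3,6] − [1,6] + [1,3],
  ∂[1,2,4] = [2,4] − [1,4] + [1,2].
The resulting 18×12 matrix has rank 12, and its Smith normal form has invariant factors (1,1,1,1,1,1,1,1,1,1,1,2).

Computing H_k = (kernel of ∂_k) / (image of ∂_{k+1}):

  H_0: rank C_0 − rank ∂_1 = 7 − 6 = 1, and the invariant factors of ∂_1 are all 1, so H_0 ≅ Z.
  H_1: rank ker ∂_1 − rank ∂_2 = (18 − 6) − 12 = 0, and ∂_2 has invariant factor 2 > 1, so H_1 ≅ Z/2.
  H_2: rank ker ∂_2 − rank ∂_3 = (12 − 12) − 0 = 0, and there is no ∂_3, so H_2 ≅ 0.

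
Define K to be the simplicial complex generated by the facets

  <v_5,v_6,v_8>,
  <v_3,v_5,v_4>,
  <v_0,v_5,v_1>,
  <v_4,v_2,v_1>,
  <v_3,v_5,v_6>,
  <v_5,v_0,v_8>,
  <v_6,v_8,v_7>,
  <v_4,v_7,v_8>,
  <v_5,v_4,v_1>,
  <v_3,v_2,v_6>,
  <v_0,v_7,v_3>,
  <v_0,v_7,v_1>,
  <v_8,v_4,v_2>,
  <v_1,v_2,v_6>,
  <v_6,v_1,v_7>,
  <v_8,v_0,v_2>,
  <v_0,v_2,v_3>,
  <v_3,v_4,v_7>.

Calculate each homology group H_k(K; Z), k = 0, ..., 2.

Order the vertices as v_0 < v_1 < v_2 < v_3 < v_4 < v_5 < v_6 < v_7 < v_8. Listing each simplex with vertices in this order, K has dimension 2 with simplices:

  0-simplices (9): [v_0], [v_1], [v_2], [v_3], [v_4], [v_5], [v_6], [v_7], [v_8]
  1-simplices (27): (27 of them)
  2-simplices (18): (18 of them)

so the chain groups are C_0 ≅ Z^9, C_1 ≅ Z^27, C_2 ≅ Z^18.

Boundary ∂_1: C_1 → C_0 maps an edge to its endpoints' difference, ∂[p,q] = q − p. For instance
  ∂[v_7,v_8] = [v_8] − [v_7].
As a 9×27 matrix over Z this has rank 8, with invariant factors (1,1,1,1,1,1,1,1).

Boundary ∂_2: C_2 → C_1 maps a triangle to the signed sum of its edges. For instance
  ∂[v_6,v_7,v_8] = [v_7,v_8] − [v_6,v_8] + [v_6,v_7],
  ∂[v_0,v_1,v_7] = [v_1,v_7] − [v_0,v_7] + [v_0,v_1].
The resulting 27×18 matrix has rank 17, and its Smith normal form has invariant factors (1,1,1,1,1,1,1,1,1,1,1,1,1,1,1,1,1).

Reading off H_k = ker ∂_k / im ∂_{k+1}:

  H_0: rank C_0 − rank ∂_1 = 9 − 8 = 1, and the invariant factors of ∂_1 are all 1, so H_0 ≅ Z.
  H_1: rank ker ∂_1 − rank ∂_2 = (27 − 8) − 17 = 2, and the invariant factors of ∂_2 are all 1, so H_1 ≅ Z^2.
  H_2: rank ker ∂_2 − rank ∂_3 = (18 − 17) − 0 = 1, and there is no ∂_3, so H_2 ≅ Z.

H_0 = Z,  H_1 = Z^2,  H_2 = Z.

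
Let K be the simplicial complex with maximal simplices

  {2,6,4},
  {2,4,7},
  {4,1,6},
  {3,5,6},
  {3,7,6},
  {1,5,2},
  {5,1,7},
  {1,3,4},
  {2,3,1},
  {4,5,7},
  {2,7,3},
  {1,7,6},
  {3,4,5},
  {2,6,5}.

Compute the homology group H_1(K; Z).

H_1 = Z^2.

We work with the vertex ordering 1 < 2 < 3 < 4 < 5 < 6 < 7. The simplices of K, each written with vertices in increasing order, are:

  0-simplices (7): [1], [2], [3], [4], [5], [6], [7]
  1-simplices (21): [1,2], [1,3], [1,4], [1,5], [1,6], [1,7], [2,3], [2,4], [2,5], [2,6], [2,7], [3,4], [3,5], [3,6], [3,7], [4,5], [4,6], [4,7], [5,6], [5,7], [6,7]
  2-simplices (14): [1,2,3], [1,2,5], [1,3,4], [1,4,6], [1,5,7], [1,6,7], [2,3,7], [2,4,6], [2,4,7], [2,5,6], [3,4,5], [3,5,6], [3,6,7], [4,5,7]

Hence C_0 ≅ Z^7, C_1 ≅ Z^21, C_2 ≅ Z^14.

The boundary map ∂_1: C_1 → C_0 sends each edge [p,q] (with p < q) to q − p.
The resulting 7×21 matrix has rank 6, and its Smith normal form has invariant factors (1,1,1,1,1,1).

The boundary map ∂_2: C_2 → C_1 sends each 2-simplex [p,q,r] to [q,r] − [p,r] + [p,q]. For instance
  ∂[3,6,7] = [6,7] − [3,7] + [3,6],
  ∂[3,5,6] = [5,6] − [3,6] + [3,5].
As a 21×14 matrix over Z this has rank 13, with invariant factors (1,1,1,1,1,1,1,1,1,1,1,1,1).

Reading off H_k = ker ∂_k / im ∂_{k+1}:

  H_1: rank ker ∂_1 − rank ∂_2 = (21 − 6) − 13 = 2, and the invariant factors of ∂_2 are all 1, so H_1 ≅ Z^2.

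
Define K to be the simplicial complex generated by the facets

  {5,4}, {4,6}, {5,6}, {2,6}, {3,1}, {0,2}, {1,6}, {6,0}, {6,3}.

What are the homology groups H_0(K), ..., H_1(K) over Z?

Fix the vertex order 0 < 1 < 2 < 3 < 4 < 5 < 6 and write every simplex with vertices in increasing order. Then dim K = 1 and the simplices of K are:

  0-simplices (7): [0], [1], [2], [3], [4], [5], [6]
  1-simplices (9): [0,2], [0,6], [1,3], [1,6], [2,6], [3,6], [4,5], [4,6], [5,6]

giving chain groups C_0 ≅ Z^7, C_1 ≅ Z^9.

The boundary map ∂_1: C_1 → C_0 sends each edge [p,q] (with p < q) to q − p. For instance
  ∂[4,6] = [6] − [4].
The resulting 7×9 matrix has rank 6, and its Smith normal form has invariant factors (1,1,1,1,1,1).

Now H_k = ker ∂_k / im ∂_{k+1}, so:

  H_0: rank C_0 − rank ∂_1 = 7 − 6 = 1, and the invariant factors of ∂_1 are all 1, so H_0 ≅ Z.
  H_1: rank ker ∂_1 − rank ∂_2 = (9 − 6) − 0 = 3, and there is no ∂_2, so H_1 ≅ Z^3.

As a check, the Euler characteristic is 7 − 9 = -2, which agrees with 1 − 3 = -2.
(K is a triangulation of a wedge of 3 circles.)

H_0 ≅ Z,  H_1 ≅ Z^3.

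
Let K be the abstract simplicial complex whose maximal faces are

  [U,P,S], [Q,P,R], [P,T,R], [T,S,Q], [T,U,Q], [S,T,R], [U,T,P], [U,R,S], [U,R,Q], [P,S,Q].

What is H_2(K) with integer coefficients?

H_2 = 0.

Take the total order P < Q < R < S < T < U on the vertex set. Then K (dimension 2) consists of the simplices:

  0-simplices (6): P, Q, R, S, T, U
  1-simplices (15): PQ, PR, PS, PT, PU, QR, QS, QT, QU, RS, RT, RU, ST, SU, TU
  2-simplices (10): PQR, PQS, PRT, PSU, PTU, QRU, QST, QTU, RST, RSU

so the chain groups are C_0 ≅ Z^6, C_1 ≅ Z^15, C_2 ≅ Z^10.

Boundary ∂_1: C_1 → C_0 sends each edge [p,q] (with p < q) to q − p.
The resulting 6×15 matrix has rank 5, and its Smith normal form has invariant factors (1,1,1,1,1).

The boundary map ∂_2: C_2 → C_1 acts by ∂[p,q,r] = [q,r] − [p,r] + [p,q]. For instance
  ∂PQS = QS − PS + PQ,
  ∂RST = ST − RT + RS.
As a 15×10 matrix over Z this has rank 10, with invariant factors (1,1,1,1,1,1,1,1,1,2).

From H_k ≅ ker(∂_k) / im(∂_{k+1}) we obtain:

  H_2: rank ker ∂_2 − rank ∂_3 = (10 − 10) − 0 = 0, and there is no ∂_3, so H_2 = 0.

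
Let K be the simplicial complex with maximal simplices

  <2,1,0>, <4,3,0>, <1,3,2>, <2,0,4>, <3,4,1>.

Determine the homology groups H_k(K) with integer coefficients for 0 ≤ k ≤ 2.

Fix the vertex order 0 < 1 < 2 < 3 < 4 and write every simplex with vertices in increasing order. Then dim K = 2 and the simplices of K are:

  0-simplices (5): [0], [1], [2], [3], [4]
  1-simplices (10): [0,1], [0,2], [0,3], [0,4], [1,2], [1,3], [1,4], [2,3], [2,4], [3,4]
  2-simplices (5): [0,1,2], [0,2,4], [0,3,4], [1,2,3], [1,3,4]

so the chain groups are C_0 ≅ Z^5, C_1 ≅ Z^10, C_2 ≅ Z^5.

Boundary ∂_1: C_1 → C_0 sends each edge [p,q] (with p < q) to q − p. For instance
  ∂[0,3] = [3] − [0].
The resulting 5×10 matrix has rank 4, and its Smith normal form has invariant factors (1,1,1,1).

Boundary ∂_2: C_2 → C_1 acts by ∂[p,q,r] = [q,r] − [p,r] + [p,q]. For instance
  ∂[0,2,4] = [2,4] − [0,4] + [0,2],
  ∂[1,2,3] = [2,3] − [1,3] + [1,2].
This gives a 10×5 integer matrix of rank 5; reducing to Smith normal form yields diagonal entries (1,1,1,1,1).

Computing H_k = (kernel of ∂_k) / (image of ∂_{k+1}):

  H_0: rank C_0 − rank ∂_1 = 5 − 4 = 1, and the invariant factors of ∂_1 are all 1, so H_0 = Z.
  H_1: rank ker ∂_1 − rank ∂_2 = (10 − 4) − 5 = 1, and the invariant factors of ∂_2 are all 1, so H_1 = Z.
  H_2: rank ker ∂_2 − rank ∂_3 = (5 − 5) − 0 = 0, and there is no ∂_3, so H_2 = 0.

H_0 ≅ Z,  H_1 ≅ Z,  H_2 = 0.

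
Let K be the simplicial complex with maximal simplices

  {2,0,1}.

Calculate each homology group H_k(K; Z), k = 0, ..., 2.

Take the total order 0 < 1 < 2 on the vertex set. Then K (dimension 2) consists of the simplices:

  0-simplices (3): [0], [1], [2]
  1-simplices (3): [0,1], [0,2], [1,2]
  2-simplices (1): [0,1,2]

so the chain groups are C_0 ≅ Z^3, C_1 ≅ Z^3, C_2 ≅ Z^1.

The boundary map ∂_1: C_1 → C_0 is given by ∂[p,q] = [q] − [p].
As a 3×3 matrix over Z this has rank 2, with invariant factors (1,1).

∂_2: C_2 → C_1 acts by ∂[p,q,r] = [q,r] − [p,r] + [p,q]. For instance
  ∂[0,1,2] = [1,2] − [0,2] + [0,1].
The 3×1 boundary matrix has rank 1 and Smith normal form diag(1).

Computing H_k = (kernel of ∂_k) / (image of ∂_{k+1}):

  H_0: rank C_0 − rank ∂_1 = 3 − 2 = 1, and the invariant factors of ∂_1 are all 1, so H_0 = Z.
  H_1: rank ker ∂_1 − rank ∂_2 = (3 − 2) − 1 = 0, and the invariant factors of ∂_2 are all 1, so H_1 = 0.
  H_2: rank ker ∂_2 − rank ∂_3 = (1 − 1) − 0 = 0, and there is no ∂_3, so H_2 = 0.

H_0 = Z,  H_1 = 0,  H_2 = 0.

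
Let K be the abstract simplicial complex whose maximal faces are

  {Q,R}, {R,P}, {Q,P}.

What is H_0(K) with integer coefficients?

H_0 ≅ Z.

Take the total order P < Q < R on the vertex set. Then K (dimension 1) consists of the simplices:

  0-simplices (3): P, Q, R
  1-simplices (3): PQ, PR, QR

Hence C_0 ≅ Z^3, C_1 ≅ Z^3.

Boundary ∂_1: C_1 → C_0 maps an edge to its endpoints' difference, ∂[p,q] = q − p.
This gives a 3×3 integer matrix of rank 2; reducing to Smith normal form yields diagonal entries (1,1).

Reading off H_k = ker ∂_k / im ∂_{k+1}:

  H_0: rank C_0 − rank ∂_1 = 3 − 2 = 1, and the invariant factors of ∂_1 are all 1, so H_0 ≅ Z.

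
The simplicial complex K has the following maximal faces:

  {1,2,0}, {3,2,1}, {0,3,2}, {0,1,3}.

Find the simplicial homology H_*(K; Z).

H_0 = Z,  H_1 = 0,  H_2 = Z.

We work with the vertex ordering 0 < 1 < 2 < 3. The simplices of K, each written with vertices in increasing order, are:

  0-simplices (4): [0], [1], [2], [3]
  1-simplices (6): [0,1], [0,2], [0,3], [1,2], [1,3], [2,3]
  2-simplices (4): [0,1,2], [0,1,3], [0,2,3], [1,2,3]

so the chain groups are C_0 ≅ Z^4, C_1 ≅ Z^6, C_2 ≅ Z^4.

The boundary map ∂_1: C_1 → C_0 is given by ∂[p,q] = [q] − [p]. For instance
  ∂[2,3] = [3] − [2].
This gives a 4×6 integer matrix of rank 3; reducing to Smith normal form yields diagonal entries (1,1,1).

Boundary ∂_2: C_2 → C_1 sends each 2-simplex [p,q,r] to [q,r] − [p,r] + [p,q]. For instance
  ∂[0,2,3] = [2,3] − [0,3] + [0,2],
  ∂[0,1,3] = [1,3] − [0,3] + [0,1].
The resulting 6×4 matrix has rank 3, and its Smith normal form has invariant factors (1,1,1).

Reading off H_k = ker ∂_k / im ∂_{k+1}:

  H_0: rank C_0 − rank ∂_1 = 4 − 3 = 1, and the invariant factors of ∂_1 are all 1, so H_0 ≅ Z.
  H_1: rank ker ∂_1 − rank ∂_2 = (6 − 3) − 3 = 0, and the invariant factors of ∂_2 are all 1, so H_1 ≅ 0.
  H_2: rank ker ∂_2 − rank ∂_3 = (4 − 3) − 0 = 1, and there is no ∂_3, so H_2 ≅ Z.

As a check, the Euler characteristic is 4 − 6 + 4 = 2, which agrees with 1 − 0 + 1 = 2.
(K is a triangulation of the 2-sphere S^2.)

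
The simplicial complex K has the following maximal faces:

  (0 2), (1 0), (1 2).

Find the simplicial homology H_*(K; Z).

H_0 = Z,  H_1 = Z.

We work with the vertex ordering 0 < 1 < 2. The simplices of K, each written with vertices in increasing order, are:

  0-simplices (3): [0], [1], [2]
  1-simplices (3): [0,1], [0,2], [1,2]

so the chain groups are C_0 ≅ Z^3, C_1 ≅ Z^3.

The boundary map ∂_1: C_1 → C_0 maps an edge to its endpoints' difference, ∂[p,q] = q − p.
As a 3×3 matrix over Z this has rank 2, with invariant factors (1,1).

Computing H_k = (kernel of ∂_k) / (image of ∂_{k+1}):

  H_0: rank C_0 − rank ∂_1 = 3 − 2 = 1, and the invariant factors of ∂_1 are all 1, so H_0 = Z.
  H_1: rank ker ∂_1 − rank ∂_2 = (3 − 2) − 0 = 1, and there is no ∂_2, so H_1 = Z.

As a check, the Euler characteristic is 3 − 3 = 0, which agrees with 1 − 1 = 0.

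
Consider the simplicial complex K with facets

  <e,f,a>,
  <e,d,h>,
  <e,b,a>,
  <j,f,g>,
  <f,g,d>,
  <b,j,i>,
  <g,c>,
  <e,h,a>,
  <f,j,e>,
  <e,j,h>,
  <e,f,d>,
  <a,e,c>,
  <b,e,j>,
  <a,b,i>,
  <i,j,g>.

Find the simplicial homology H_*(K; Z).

H_0 ≅ Z,  H_1 ≅ Z,  H_2 = 0.

K has 10 vertices, 24 edges, 14 triangles.
rank ∂_0 = 0, rank ∂_1 = 9 ⇒ b_0 = 10 − 0 − 9 = 1; all invariant factors of ∂_1 are 1 so no torsion. So H_0 = Z.
rank ∂_1 = 9, rank ∂_2 = 14 ⇒ b_1 = 24 − 9 − 14 = 1; all invariant factors of ∂_2 are 1 so no torsion. So H_1 = Z.
rank ∂_2 = 14, rank ∂_3 = 0 ⇒ b_2 = 14 − 14 − 0 = 0. So H_2 = 0.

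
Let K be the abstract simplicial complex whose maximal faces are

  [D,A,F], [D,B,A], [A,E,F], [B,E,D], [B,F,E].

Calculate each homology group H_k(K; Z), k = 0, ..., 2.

Order the vertices as A < B < D < E < F. Listing each simplex with vertices in this order, K has dimension 2 with simplices:

  0-simplices (5): A, B, D, E, F
  1-simplices (10): AB, AD, AE, AF, BD, BE, BF, DE, DF, EF
  2-simplices (5): ABD, ADF, AEF, BDE, BEF

so the chain groups are C_0 ≅ Z^5, C_1 ≅ Z^10, C_2 ≅ Z^5.

The boundary map ∂_1: C_1 → C_0 is given by ∂[p,q] = [q] − [p]. For instance
  ∂BD = D − B.
As a 5×10 matrix over Z this has rank 4, with invariant factors (1,1,1,1).

∂_2: C_2 → C_1 acts by ∂[p,q,r] = [q,r] − [p,r] + [p,q]. For instance
  ∂ABD = BD − AD + AB,
  ∂BDE = DE − BE + BD.
The resulting 10×5 matrix has rank 5, and its Smith normal form has invariant factors (1,1,1,1,1).

From H_k ≅ ker(∂_k) / im(∂_{k+1}) we obtain:

  H_0: rank C_0 − rank ∂_1 = 5 − 4 = 1, and the invariant factors of ∂_1 are all 1, so H_0 = Z.
  H_1: rank ker ∂_1 − rank ∂_2 = (10 − 4) − 5 = 1, and the invariant factors of ∂_2 are all 1, so H_1 = Z.
  H_2: rank ker ∂_2 − rank ∂_3 = (5 − 5) − 0 = 0, and there is no ∂_3, so H_2 = 0.

(K is a triangulation of the Möbius band.)

H_0 = Z,  H_1 = Z,  H_2 = 0.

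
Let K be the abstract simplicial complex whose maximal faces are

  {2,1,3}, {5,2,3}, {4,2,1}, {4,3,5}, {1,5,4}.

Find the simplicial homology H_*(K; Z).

We work with the vertex ordering 1 < 2 < 3 < 4 < 5. The simplices of K, each written with vertices in increasing order, are:

  0-simplices (5): [1], [2], [3], [4], [5]
  1-simplices (10): [1,2], [1,3], [1,4], [1,5], [2,3], [2,4], [2,5], [3,4], [3,5], [4,5]
  2-simplices (5): [1,2,3], [1,2,4], [1,4,5], [2,3,5], [3,4,5]

giving chain groups C_0 ≅ Z^5, C_1 ≅ Z^10, C_2 ≅ Z^5.

∂_1: C_1 → C_0 is given by ∂[p,q] = [q] − [p].
As a 5×10 matrix over Z this has rank 4, with invariant factors (1,1,1,1).

Boundary ∂_2: C_2 → C_1 acts by ∂[p,q,r] = [q,r] − [p,r] + [p,q]. For instance
  ∂[2,3,5] = [3,5] − [2,5] + [2,3],
  ∂[1,4,5] = [4,5] − [1,5] + [1,4].
The resulting 10×5 matrix has rank 5, and its Smith normal form has invariant factors (1,1,1,1,1).

Reading off H_k = ker ∂_k / im ∂_{k+1}:

  H_0: rank C_0 − rank ∂_1 = 5 − 4 = 1, and the invariant factors of ∂_1 are all 1, so H_0 = Z.
  H_1: rank ker ∂_1 − rank ∂_2 = (10 − 4) − 5 = 1, and the invariant factors of ∂_2 are all 1, so H_1 = Z.
  H_2: rank ker ∂_2 − rank ∂_3 = (5 − 5) − 0 = 0, and there is no ∂_3, so H_2 = 0.

H_0 = Z,  H_1 = Z,  H_2 = 0.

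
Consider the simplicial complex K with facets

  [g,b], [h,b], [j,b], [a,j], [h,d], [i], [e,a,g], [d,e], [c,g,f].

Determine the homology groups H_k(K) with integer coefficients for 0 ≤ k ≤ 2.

H_0 ≅ Z^2,  H_1 ≅ Z^2,  H_2 = 0.

Order the vertices as a < b < c < d < e < f < g < h < i < j. Listing each simplex with vertices in this order, K has dimension 2 with simplices:

  0-simplices (10): a, b, c, d, e, f, g, h, i, j
  1-simplices (12): ae, ag, aj, bg, bh, bj, cf, cg, de, dh, eg, fg
  2-simplices (2): aeg, cfg

Hence C_0 ≅ Z^10, C_1 ≅ Z^12, C_2 ≅ Z^2.

The boundary map ∂_1: C_1 → C_0 maps an edge to its endpoints' difference, ∂[p,q] = q − p. For instance
  ∂bh = h − b.
The resulting 10×12 matrix has rank 8, and its Smith normal form has invariant factors (1,1,1,1,1,1,1,1).

∂_2: C_2 → C_1 acts by ∂[p,q,r] = [q,r] − [p,r] + [p,q]. For instance
  ∂cfg = fg − cg + cf,
  ∂aeg = eg − ag + ae.
The 12×2 boundary matrix has rank 2 and Smith normal form diag(1,1).

From H_k ≅ ker(∂_k) / im(∂_{k+1}) we obtain:

  H_0: rank C_0 − rank ∂_1 = 10 − 8 = 2, and the invariant factors of ∂_1 are all 1, so H_0 ≅ Z^2.
  H_1: rank ker ∂_1 − rank ∂_2 = (12 − 8) − 2 = 2, and the invariant factors of ∂_2 are all 1, so H_1 ≅ Z^2.
  H_2: rank ker ∂_2 − rank ∂_3 = (2 − 2) − 0 = 0, and there is no ∂_3, so H_2 ≅ 0.

As a check, the Euler characteristic is 10 − 12 + 2 = 0, which agrees with 2 − 2 + 0 = 0.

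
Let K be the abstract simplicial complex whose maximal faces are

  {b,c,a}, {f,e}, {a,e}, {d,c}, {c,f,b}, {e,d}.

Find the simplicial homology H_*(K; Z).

We work with the vertex ordering a < b < c < d < e < f. The simplices of K, each written with vertices in increasing order, are:

  0-simplices (6): a, b, c, d, e, f
  1-simplices (9): ab, ac, ae, bc, bf, cd, cf, de, ef
  2-simplices (2): abc, bcf

giving chain groups C_0 ≅ Z^6, C_1 ≅ Z^9, C_2 ≅ Z^2.

The boundary map ∂_1: C_1 → C_0 maps an edge to its endpoints' difference, ∂[p,q] = q − p. For instance
  ∂ef = f − e.
As a 6×9 matrix over Z this has rank 5, with invariant factors (1,1,1,1,1).

The boundary map ∂_2: C_2 → C_1 sends each 2-simplex [p,q,r] to [q,r] − [p,r] + [p,q]. For instance
  ∂bcf = cf − bf + bc,
  ∂abc = bc − ac + ab.
This gives a 9×2 integer matrix of rank 2; reducing to Smith normal form yields diagonal entries (1,1).

Computing H_k = (kernel of ∂_k) / (image of ∂_{k+1}):

  H_0: rank C_0 − rank ∂_1 = 6 − 5 = 1, and the invariant factors of ∂_1 are all 1, so H_0 ≅ Z.
  H_1: rank ker ∂_1 − rank ∂_2 = (9 − 5) − 2 = 2, and the invariant factors of ∂_2 are all 1, so H_1 ≅ Z^2.
  H_2: rank ker ∂_2 − rank ∂_3 = (2 − 2) − 0 = 0, and there is no ∂_3, so H_2 ≅ 0.

As a check, the Euler characteristic is 6 − 9 + 2 = -1, which agrees with 1 − 2 + 0 = -1.

H_0 = Z,  H_1 = Z^2,  H_2 = 0.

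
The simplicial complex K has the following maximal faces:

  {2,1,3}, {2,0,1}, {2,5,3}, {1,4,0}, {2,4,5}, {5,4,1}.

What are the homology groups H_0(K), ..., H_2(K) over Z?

H_0 = Z,  H_1 = Z,  H_2 = 0.

Take the total order 0 < 1 < 2 < 3 < 4 < 5 on the vertex set. Then K (dimension 2) consists of the simplices:

  0-simplices (6): [0], [1], [2], [3], [4], [5]
  1-simplices (12): [0,1], [0,2], [0,4], [1,2], [1,3], [1,4], [1,5], [2,3], [2,4], [2,5], [3,5], [4,5]
  2-simplices (6): [0,1,2], [0,1,4], [1,2,3], [1,4,5], [2,3,5], [2,4,5]

so the chain groups are C_0 ≅ Z^6, C_1 ≅ Z^12, C_2 ≅ Z^6.

The boundary map ∂_1: C_1 → C_0 sends each edge [p,q] (with p < q) to q − p.
The resulting 6×12 matrix has rank 5, and its Smith normal form has invariant factors (1,1,1,1,1).

The boundary map ∂_2: C_2 → C_1 sends each 2-simplex [p,q,r] to [q,r] − [p,r] + [p,q]. For instance
  ∂[2,3,5] = [3,5] − [2,5] + [2,3],
  ∂[1,4,5] = [4,5] − [1,5] + [1,4].
As a 12×6 matrix over Z this has rank 6, with invariant factors (1,1,1,1,1,1).

From H_k ≅ ker(∂_k) / im(∂_{k+1}) we obtain:

  H_0: rank C_0 − rank ∂_1 = 6 − 5 = 1, and the invariant factors of ∂_1 are all 1, so H_0 = Z.
  H_1: rank ker ∂_1 − rank ∂_2 = (12 − 5) − 6 = 1, and the invariant factors of ∂_2 are all 1, so H_1 = Z.
  H_2: rank ker ∂_2 − rank ∂_3 = (6 − 6) − 0 = 0, and there is no ∂_3, so H_2 = 0.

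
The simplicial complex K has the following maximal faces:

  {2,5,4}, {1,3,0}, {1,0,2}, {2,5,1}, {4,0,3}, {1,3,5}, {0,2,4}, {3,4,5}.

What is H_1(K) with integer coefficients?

H_1 ≅ 0.

Take the total order 0 < 1 < 2 < 3 < 4 < 5 on the vertex set. Then K (dimension 2) consists of the simplices:

  0-simplices (6): [0], [1], [2], [3], [4], [5]
  1-simplices (12): [0,1], [0,2], [0,3], [0,4], [1,2], [1,3], [1,5], [2,4], [2,5], [3,4], [3,5], [4,5]
  2-simplices (8): [0,1,2], [0,1,3], [0,2,4], [0,3,4], [1,2,5], [1,3,5], [2,4,5], [3,4,5]

Hence C_0 ≅ Z^6, C_1 ≅ Z^12, C_2 ≅ Z^8.

Boundary ∂_1: C_1 → C_0 is given by ∂[p,q] = [q] − [p]. For instance
  ∂[0,3] = [3] − [0].
As a 6×12 matrix over Z this has rank 5, with invariant factors (1,1,1,1,1).

Boundary ∂_2: C_2 → C_1 maps a triangle to the signed sum of its edges. For instance
  ∂[0,1,3] = [1,3] − [0,3] + [0,1],
  ∂[0,1,2] = [1,2] − [0,2] + [0,1].
This gives a 12×8 integer matrix of rank 7; reducing to Smith normal form yields diagonal entries (1,1,1,1,1,1,1).

Computing H_k = (kernel of ∂_k) / (image of ∂_{k+1}):

  H_1: rank ker ∂_1 − rank ∂_2 = (12 − 5) − 7 = 0, and the invariant factors of ∂_2 are all 1, so H_1 ≅ 0.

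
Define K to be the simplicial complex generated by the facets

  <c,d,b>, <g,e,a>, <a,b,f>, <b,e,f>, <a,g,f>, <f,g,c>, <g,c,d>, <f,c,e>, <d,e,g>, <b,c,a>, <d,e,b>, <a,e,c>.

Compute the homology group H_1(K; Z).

H_1 ≅ Z/2.

Take the total order a < b < c < d < e < f < g on the vertex set. Then K (dimension 2) consists of the simplices:

  0-simplices (7): a, b, c, d, e, f, g
  1-simplices (18): ab, ac, ae, af, ag, bc, bd, be, bf, cd, ce, cf, cg, de, dg, ef, eg, fg
  2-simplices (12): abc, abf, ace, aeg, afg, bcd, bde, bef, cdg, cef, cfg, deg

so the chain groups are C_0 ≅ Z^7, C_1 ≅ Z^18, C_2 ≅ Z^12.

Boundary ∂_1: C_1 → C_0 is given by ∂[p,q] = [q] − [p]. For instance
  ∂bd = d − b.
This gives a 7×18 integer matrix of rank 6; reducing to Smith normal form yields diagonal entries (1,1,1,1,1,1).

∂_2: C_2 → C_1 maps a triangle to the signed sum of its edges. For instance
  ∂cef = ef − cf + ce,
  ∂deg = eg − dg + de.
This gives a 18×12 integer matrix of rank 12; reducing to Smith normal form yields diagonal entries (1,1,1,1,1,1,1,1,1,1,1,2).

Computing H_k = (kernel of ∂_k) / (image of ∂_{k+1}):

  H_1: rank ker ∂_1 − rank ∂_2 = (18 − 6) − 12 = 0, and ∂_2 has invariant factor 2 > 1, so H_1 ≅ Z/2.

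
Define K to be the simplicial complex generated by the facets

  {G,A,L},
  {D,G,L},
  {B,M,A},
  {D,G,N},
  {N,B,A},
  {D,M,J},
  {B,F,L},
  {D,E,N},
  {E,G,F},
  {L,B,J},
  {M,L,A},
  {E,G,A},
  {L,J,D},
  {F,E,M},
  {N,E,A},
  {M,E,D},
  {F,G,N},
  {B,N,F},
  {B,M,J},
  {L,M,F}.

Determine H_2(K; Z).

H_2 = 0.

Take the total order A < B < D < E < F < G < J < L < M < N on the vertex set. Then K (dimension 2) consists of the simplices:

  0-simplices (10): A, B, D, E, F, G, J, L, M, N
  1-simplices (30): AB, AE, AG, AL, AM, AN, BF, BJ, BL, BM, BN, DE, DG, DJ, DL, DM, DN, EF, EG, EM, EN, FG, FL, FM, FN, GL, GN, JL, JM, LM
  2-simplices (20): ABM, ABN, AEG, AEN, AGL, ALM, BFL, BFN, BJL, BJM, DEM, DEN, DGL, DGN, DJL, DJM, EFG, EFM, FGN, FLM

giving chain groups C_0 ≅ Z^10, C_1 ≅ Z^30, C_2 ≅ Z^20.

The boundary map ∂_1: C_1 → C_0 maps an edge to its endpoints' difference, ∂[p,q] = q − p.
As a 10×30 matrix over Z this has rank 9, with invariant factors (1,1,1,1,1,1,1,1,1).

Boundary ∂_2: C_2 → C_1 acts by ∂[p,q,r] = [q,r] − [p,r] + [p,q]. For instance
  ∂ABM = BM − AM + AB,
  ∂EFG = FG − EG + EF.
The resulting 30×20 matrix has rank 20, and its Smith normal form has invariant factors (1,1,1,1,1,1,1,1,1,1,1,1,1,1,1,1,1,1,1,2).

Computing H_k = (kernel of ∂_k) / (image of ∂_{k+1}):

  H_2: rank ker ∂_2 − rank ∂_3 = (20 − 20) − 0 = 0, and there is no ∂_3, so H_2 = 0.

(K is a triangulation of the Klein bottle.)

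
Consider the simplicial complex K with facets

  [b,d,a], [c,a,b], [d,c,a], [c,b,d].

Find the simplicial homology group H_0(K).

Fix the vertex order a < b < c < d and write every simplex with vertices in increasing order. Then dim K = 2 and the simplices of K are:

  0-simplices (4): a, b, c, d
  1-simplices (6): ab, ac, ad, bc, bd, cd
  2-simplices (4): abc, abd, acd, bcd

so the chain groups are C_0 ≅ Z^4, C_1 ≅ Z^6, C_2 ≅ Z^4.

∂_1: C_1 → C_0 maps an edge to its endpoints' difference, ∂[p,q] = q − p.
As a 4×6 matrix over Z this has rank 3, with invariant factors (1,1,1).

Boundary ∂_2: C_2 → C_1 acts by ∂[p,q,r] = [q,r] − [p,r] + [p,q]. For instance
  ∂abc = bc − ac + ab,
  ∂bcd = cd − bd + bc.
This gives a 6×4 integer matrix of rank 3; reducing to Smith normal form yields diagonal entries (1,1,1).

From H_k ≅ ker(∂_k) / im(∂_{k+1}) we obtain:

  H_0: rank C_0 − rank ∂_1 = 4 − 3 = 1, and the invariant factors of ∂_1 are all 1, so H_0 ≅ Z.

H_0 = Z.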